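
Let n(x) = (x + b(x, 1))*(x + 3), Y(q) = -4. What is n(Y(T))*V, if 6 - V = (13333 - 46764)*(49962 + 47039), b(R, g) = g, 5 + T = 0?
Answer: 9728521311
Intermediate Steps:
T = -5 (T = -5 + 0 = -5)
V = 3242840437 (V = 6 - (13333 - 46764)*(49962 + 47039) = 6 - (-33431)*97001 = 6 - 1*(-3242840431) = 6 + 3242840431 = 3242840437)
n(x) = (1 + x)*(3 + x) (n(x) = (x + 1)*(x + 3) = (1 + x)*(3 + x))
n(Y(T))*V = (3 + (-4)² + 4*(-4))*3242840437 = (3 + 16 - 16)*3242840437 = 3*3242840437 = 9728521311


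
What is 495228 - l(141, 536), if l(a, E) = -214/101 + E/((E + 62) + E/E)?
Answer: 29960872822/60499 ≈ 4.9523e+5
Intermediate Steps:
l(a, E) = -214/101 + E/(63 + E) (l(a, E) = -214*1/101 + E/((62 + E) + 1) = -214/101 + E/(63 + E))
495228 - l(141, 536) = 495228 - (-13482 - 113*536)/(101*(63 + 536)) = 495228 - (-13482 - 60568)/(101*599) = 495228 - (-74050)/(101*599) = 495228 - 1*(-74050/60499) = 495228 + 74050/60499 = 29960872822/60499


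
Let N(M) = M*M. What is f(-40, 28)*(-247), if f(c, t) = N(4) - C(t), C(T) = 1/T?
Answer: -110409/28 ≈ -3943.2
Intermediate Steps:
N(M) = M²
f(c, t) = 16 - 1/t (f(c, t) = 4² - 1/t = 16 - 1/t)
f(-40, 28)*(-247) = (16 - 1/28)*(-247) = (447/28)*(-247) = -110409/28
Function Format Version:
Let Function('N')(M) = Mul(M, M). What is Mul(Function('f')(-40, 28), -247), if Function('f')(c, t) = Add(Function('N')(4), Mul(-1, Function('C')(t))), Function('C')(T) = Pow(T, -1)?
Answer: Rational(-110409, 28) ≈ -3943.2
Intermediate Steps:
Function('N')(M) = Pow(M, 2)
Function('f')(c, t) = Add(16, Mul(-1, Pow(t, -1))) (Function('f')(c, t) = Add(Pow(4, 2), Mul(-1, Pow(t, -1))) = Add(16, Mul(-1, Pow(t, -1))))
Mul(Function('f')(-40, 28), -247) = Mul(Add(16, Mul(-1, Pow(28, -1))), -247) = Mul(Add(16, Mul(-1, Rational(1, 28))), -247) = Mul(Add(16, Rational(-1, 28)), -247) = Mul(Rational(447, 28), -247) = Rational(-110409, 28)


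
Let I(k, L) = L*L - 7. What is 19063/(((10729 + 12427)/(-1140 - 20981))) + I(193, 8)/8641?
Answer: -3643844635451/200090996 ≈ -18211.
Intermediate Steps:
I(k, L) = -7 + L² (I(k, L) = L² - 7 = -7 + L²)
19063/(((10729 + 12427)/(-1140 - 20981))) + I(193, 8)/8641 = 19063/(((10729 + 12427)/(-1140 - 20981))) + (-7 + 8²)/8641 = 19063/((23156/(-22121))) + (-7 + 64)*(1/8641) = 19063/((23156*(-1/22121))) + 57*(1/8641) = 19063/(-23156/22121) + 57/8641 = 19063*(-22121/23156) + 57/8641 = -421692623/23156 + 57/8641 = -3643844635451/200090996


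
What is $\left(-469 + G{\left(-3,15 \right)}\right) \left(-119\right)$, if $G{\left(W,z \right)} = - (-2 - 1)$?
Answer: $55454$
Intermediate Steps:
$G{\left(W,z \right)} = 3$ ($G{\left(W,z \right)} = \left(-1\right) \left(-3\right) = 3$)
$\left(-469 + G{\left(-3,15 \right)}\right) \left(-119\right) = \left(-469 + 3\right) \left(-119\right) = \left(-466\right) \left(-119\right) = 55454$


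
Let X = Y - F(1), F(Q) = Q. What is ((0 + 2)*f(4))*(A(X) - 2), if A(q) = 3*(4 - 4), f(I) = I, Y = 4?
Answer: -16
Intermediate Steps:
X = 3 (X = 4 - 1*1 = 4 - 1 = 3)
A(q) = 0 (A(q) = 3*0 = 0)
((0 + 2)*f(4))*(A(X) - 2) = ((0 + 2)*4)*(0 - 2) = (2*4)*(-2) = 8*(-2) = -16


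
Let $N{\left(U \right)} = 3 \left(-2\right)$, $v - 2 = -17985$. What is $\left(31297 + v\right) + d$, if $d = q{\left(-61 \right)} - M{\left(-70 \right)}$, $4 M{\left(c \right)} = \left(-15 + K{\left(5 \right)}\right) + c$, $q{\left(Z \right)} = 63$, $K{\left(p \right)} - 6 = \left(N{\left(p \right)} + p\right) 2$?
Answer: $\frac{53589}{4} \approx 13397.0$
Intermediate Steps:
$v = -17983$ ($v = 2 - 17985 = -17983$)
$N{\left(U \right)} = -6$
$K{\left(p \right)} = -6 + 2 p$ ($K{\left(p \right)} = 6 + \left(-6 + p\right) 2 = 6 + \left(-12 + 2 p\right) = -6 + 2 p$)
$M{\left(c \right)} = - \frac{11}{4} + \frac{c}{4}$ ($M{\left(c \right)} = \frac{\left(-15 + \left(-6 + 2 \cdot 5\right)\right) + c}{4} = \frac{\left(-15 + \left(-6 + 10\right)\right) + c}{4} = \frac{\left(-15 + 4\right) + c}{4} = \frac{-11 + c}{4} = - \frac{11}{4} + \frac{c}{4}$)
$d = \frac{333}{4}$ ($d = 63 - \left(- \frac{11}{4} + \frac{1}{4} \left(-70\right)\right) = 63 - \left(- \frac{11}{4} - \frac{35}{2}\right) = 63 - - \frac{81}{4} = 63 + \frac{81}{4} = \frac{333}{4} \approx 83.25$)
$\left(31297 + v\right) + d = \left(31297 - 17983\right) + \frac{333}{4} = 13314 + \frac{333}{4} = \frac{53589}{4}$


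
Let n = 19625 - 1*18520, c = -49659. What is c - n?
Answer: -50764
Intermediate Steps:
n = 1105 (n = 19625 - 18520 = 1105)
c - n = -49659 - 1*1105 = -49659 - 1105 = -50764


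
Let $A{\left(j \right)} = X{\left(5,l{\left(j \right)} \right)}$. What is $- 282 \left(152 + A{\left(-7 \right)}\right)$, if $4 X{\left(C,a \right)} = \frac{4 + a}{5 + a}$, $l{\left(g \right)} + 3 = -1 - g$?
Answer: $- \frac{686811}{16} \approx -42926.0$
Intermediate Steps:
$l{\left(g \right)} = -4 - g$ ($l{\left(g \right)} = -3 - \left(1 + g\right) = -4 - g$)
$X{\left(C,a \right)} = \frac{4 + a}{4 \left(5 + a\right)}$ ($X{\left(C,a \right)} = \frac{\left(4 + a\right) \frac{1}{5 + a}}{4} = \frac{\frac{1}{5 + a} \left(4 + a\right)}{4} = \frac{4 + a}{4 \left(5 + a\right)}$)
$A{\left(j \right)} = - \frac{j}{4 \left(1 - j\right)}$ ($A{\left(j \right)} = \frac{4 - \left(4 + j\right)}{4 \left(5 - \left(4 + j\right)\right)} = \frac{\left(-1\right) j}{4 \left(1 - j\right)} = - \frac{j}{4 \left(1 - j\right)}$)
$- 282 \left(152 + A{\left(-7 \right)}\right) = - 282 \left(152 + \frac{1}{4} \left(-7\right) \frac{1}{-1 - 7}\right) = - 282 \left(152 + \frac{1}{4} \left(-7\right) \frac{1}{-8}\right) = - 282 \left(152 + \frac{1}{4} \left(-7\right) \left(- \frac{1}{8}\right)\right) = - 282 \left(152 + \frac{7}{32}\right) = \left(-282\right) \frac{4871}{32} = - \frac{686811}{16}$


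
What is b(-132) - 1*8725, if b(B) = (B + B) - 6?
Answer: -8995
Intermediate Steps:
b(B) = -6 + 2*B (b(B) = 2*B - 6 = -6 + 2*B)
b(-132) - 1*8725 = (-6 + 2*(-132)) - 1*8725 = (-6 - 264) - 8725 = -270 - 8725 = -8995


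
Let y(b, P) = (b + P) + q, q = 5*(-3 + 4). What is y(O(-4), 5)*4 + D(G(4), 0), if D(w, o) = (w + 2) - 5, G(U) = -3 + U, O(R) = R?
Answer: 22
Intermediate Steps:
q = 5 (q = 5*1 = 5)
D(w, o) = -3 + w (D(w, o) = (2 + w) - 5 = -3 + w)
y(b, P) = 5 + P + b (y(b, P) = (b + P) + 5 = (P + b) + 5 = 5 + P + b)
y(O(-4), 5)*4 + D(G(4), 0) = (5 + 5 - 4)*4 + (-3 + (-3 + 4)) = 6*4 + (-3 + 1) = 24 - 2 = 22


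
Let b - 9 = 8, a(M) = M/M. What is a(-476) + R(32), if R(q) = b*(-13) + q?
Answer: -188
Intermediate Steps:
a(M) = 1
b = 17 (b = 9 + 8 = 17)
R(q) = -221 + q (R(q) = 17*(-13) + q = -221 + q)
a(-476) + R(32) = 1 + (-221 + 32) = 1 - 189 = -188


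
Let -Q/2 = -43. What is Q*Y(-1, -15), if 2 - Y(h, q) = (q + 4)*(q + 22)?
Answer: 6794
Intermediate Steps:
Y(h, q) = 2 - (4 + q)*(22 + q) (Y(h, q) = 2 - (q + 4)*(q + 22) = 2 - (4 + q)*(22 + q))
Q = 86 (Q = -2*(-43) = 86)
Q*Y(-1, -15) = 86*(-86 - 1*(-15)² - 26*(-15)) = 86*(-86 - 1*225 + 390) = 86*(-86 - 225 + 390) = 86*79 = 6794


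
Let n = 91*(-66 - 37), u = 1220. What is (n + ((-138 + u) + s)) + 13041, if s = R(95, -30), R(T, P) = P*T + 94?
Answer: 1994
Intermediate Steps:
R(T, P) = 94 + P*T
n = -9373 (n = 91*(-103) = -9373)
s = -2756 (s = 94 - 30*95 = 94 - 2850 = -2756)
(n + ((-138 + u) + s)) + 13041 = (-9373 + ((-138 + 1220) - 2756)) + 13041 = (-9373 + (1082 - 2756)) + 13041 = (-9373 - 1674) + 13041 = -11047 + 13041 = 1994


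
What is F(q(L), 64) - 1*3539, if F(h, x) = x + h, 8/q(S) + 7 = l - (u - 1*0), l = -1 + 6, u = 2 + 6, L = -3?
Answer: -17379/5 ≈ -3475.8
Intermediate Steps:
u = 8
l = 5
q(S) = -⅘ (q(S) = 8/(-7 + (5 - (8 - 1*0))) = 8/(-7 + (5 - (8 + 0))) = 8/(-7 + (5 - 1*8)) = 8/(-7 + (5 - 8)) = 8/(-7 - 3) = 8/(-10) = 8*(-⅒) = -⅘)
F(h, x) = h + x
F(q(L), 64) - 1*3539 = (-⅘ + 64) - 1*3539 = 316/5 - 3539 = -17379/5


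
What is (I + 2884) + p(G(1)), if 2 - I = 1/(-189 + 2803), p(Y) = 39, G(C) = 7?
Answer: 7645949/2614 ≈ 2925.0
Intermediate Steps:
I = 5227/2614 (I = 2 - 1/(-189 + 2803) = 2 - 1/2614 = 5227/2614 ≈ 1.9996)
(I + 2884) + p(G(1)) = (5227/2614 + 2884) + 39 = 7544003/2614 + 39 = 7645949/2614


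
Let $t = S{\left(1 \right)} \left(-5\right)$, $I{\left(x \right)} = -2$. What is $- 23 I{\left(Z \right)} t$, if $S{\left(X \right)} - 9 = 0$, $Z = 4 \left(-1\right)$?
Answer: $-2070$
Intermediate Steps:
$Z = -4$
$S{\left(X \right)} = 9$ ($S{\left(X \right)} = 9 + 0 = 9$)
$t = -45$ ($t = 9 \left(-5\right) = -45$)
$- 23 I{\left(Z \right)} t = \left(-23\right) \left(-2\right) \left(-45\right) = 46 \left(-45\right) = -2070$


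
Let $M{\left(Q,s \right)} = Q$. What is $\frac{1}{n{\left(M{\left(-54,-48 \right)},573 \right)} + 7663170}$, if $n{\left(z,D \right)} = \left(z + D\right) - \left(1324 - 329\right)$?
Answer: $\frac{1}{7662694} \approx 1.305 \cdot 10^{-7}$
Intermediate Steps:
$n{\left(z,D \right)} = -995 + D + z$ ($n{\left(z,D \right)} = \left(D + z\right) - 995 = -995 + D + z$)
$\frac{1}{n{\left(M{\left(-54,-48 \right)},573 \right)} + 7663170} = \frac{1}{\left(-995 + 573 - 54\right) + 7663170} = \frac{1}{-476 + 7663170} = \frac{1}{7662694}$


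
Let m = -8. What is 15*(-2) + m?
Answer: -38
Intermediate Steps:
15*(-2) + m = 15*(-2) - 8 = -30 - 8 = -38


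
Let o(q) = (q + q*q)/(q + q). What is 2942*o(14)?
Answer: 22065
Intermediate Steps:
o(q) = (q + q**2)/(2*q) (o(q) = (q + q**2)/((2*q)) = (q + q**2)*(1/(2*q)) = (q + q**2)/(2*q))
2942*o(14) = 2942*(1/2 + (1/2)*14) = 2942*(1/2 + 7) = 2942*(15/2) = 22065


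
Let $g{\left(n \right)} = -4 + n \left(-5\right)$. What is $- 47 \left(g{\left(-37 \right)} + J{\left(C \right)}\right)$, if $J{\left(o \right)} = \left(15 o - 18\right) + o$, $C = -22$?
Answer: $8883$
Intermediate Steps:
$g{\left(n \right)} = -4 - 5 n$
$J{\left(o \right)} = -18 + 16 o$ ($J{\left(o \right)} = \left(-18 + 15 o\right) + o = -18 + 16 o$)
$- 47 \left(g{\left(-37 \right)} + J{\left(C \right)}\right) = - 47 \left(\left(-4 - -185\right) + \left(-18 + 16 \left(-22\right)\right)\right) = - 47 \left(\left(-4 + 185\right) - 370\right) = - 47 \left(181 - 370\right) = \left(-47\right) \left(-189\right) = 8883$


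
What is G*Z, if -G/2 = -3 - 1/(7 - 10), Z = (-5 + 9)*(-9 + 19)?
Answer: 640/3 ≈ 213.33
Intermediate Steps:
Z = 40 (Z = 4*10 = 40)
G = 16/3 (G = -2*(-3 - 1/(7 - 10)) = -2*(-3 - 1/(-3)) = -2*(-3 - 1*(-⅓)) = -2*(-3 + ⅓) = -2*(-8/3) = 16/3 ≈ 5.3333)
G*Z = (16/3)*40 = 640/3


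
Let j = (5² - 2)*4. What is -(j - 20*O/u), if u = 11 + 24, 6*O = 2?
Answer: -1928/21 ≈ -91.810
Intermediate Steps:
O = ⅓ (O = (⅙)*2 = ⅓ ≈ 0.33333)
u = 35
j = 92 (j = (25 - 2)*4 = 23*4 = 92)
-(j - 20*O/u) = -(92 - 20/(3*35)) = -(92 - 20*1/105) = -(92 - 4/21) = -1*1928/21 = -1928/21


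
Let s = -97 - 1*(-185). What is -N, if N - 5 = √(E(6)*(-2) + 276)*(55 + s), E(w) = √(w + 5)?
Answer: -5 - 143*√(276 - 2*√11) ≈ -2352.0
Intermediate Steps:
s = 88 (s = -97 + 185 = 88)
E(w) = √(5 + w)
N = 5 + 143*√(276 - 2*√11) (N = 5 + √(√(5 + 6)*(-2) + 276)*(55 + 88) = 5 + √(√11*(-2) + 276)*143 = 5 + √(-2*√11 + 276)*143 = 5 + √(276 - 2*√11)*143 = 5 + 143*√(276 - 2*√11) ≈ 2352.0)
-N = -(5 + 143*√(276 - 2*√11)) = -5 - 143*√(276 - 2*√11)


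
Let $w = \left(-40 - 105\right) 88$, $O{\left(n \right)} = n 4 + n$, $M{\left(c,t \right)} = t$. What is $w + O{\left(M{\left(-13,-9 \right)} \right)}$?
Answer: $-12805$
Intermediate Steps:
$O{\left(n \right)} = 5 n$ ($O{\left(n \right)} = 4 n + n = 5 n$)
$w = -12760$ ($w = \left(-145\right) 88 = -12760$)
$w + O{\left(M{\left(-13,-9 \right)} \right)} = -12760 + 5 \left(-9\right) = -12760 - 45 = -12805$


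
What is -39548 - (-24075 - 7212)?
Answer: -8261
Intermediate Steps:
-39548 - (-24075 - 7212) = -39548 - 1*(-31287) = -39548 + 31287 = -8261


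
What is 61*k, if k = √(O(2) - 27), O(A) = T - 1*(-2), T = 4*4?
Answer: 183*I ≈ 183.0*I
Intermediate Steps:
T = 16
O(A) = 18 (O(A) = 16 - 1*(-2) = 16 + 2 = 18)
k = 3*I (k = √(18 - 27) = √(-9) = 3*I ≈ 3.0*I)
61*k = 61*(3*I) = 183*I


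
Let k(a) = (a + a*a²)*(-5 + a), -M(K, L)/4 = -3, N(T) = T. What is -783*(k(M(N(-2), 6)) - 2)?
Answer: -9535374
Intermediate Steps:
M(K, L) = 12 (M(K, L) = -4*(-3) = 12)
k(a) = (-5 + a)*(a + a³) (k(a) = (a + a³)*(-5 + a) = (-5 + a)*(a + a³))
-783*(k(M(N(-2), 6)) - 2) = -783*(12*(-5 + 12 + 12³ - 5*12²) - 2) = -783*(12*(-5 + 12 + 1728 - 5*144) - 2) = -783*(12*(-5 + 12 + 1728 - 720) - 2) = -783*(12*1015 - 2) = -783*(12180 - 2) = -783*12178 = -9535374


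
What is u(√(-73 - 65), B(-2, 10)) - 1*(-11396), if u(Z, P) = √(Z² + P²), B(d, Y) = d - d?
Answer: 11396 + I*√138 ≈ 11396.0 + 11.747*I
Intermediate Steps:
B(d, Y) = 0
u(Z, P) = √(P² + Z²)
u(√(-73 - 65), B(-2, 10)) - 1*(-11396) = √(0² + (√(-73 - 65))²) - 1*(-11396) = √(0 + (√(-138))²) + 11396 = √(0 + (I*√138)²) + 11396 = √(0 - 138) + 11396 = √(-138) + 11396 = I*√138 + 11396 = 11396 + I*√138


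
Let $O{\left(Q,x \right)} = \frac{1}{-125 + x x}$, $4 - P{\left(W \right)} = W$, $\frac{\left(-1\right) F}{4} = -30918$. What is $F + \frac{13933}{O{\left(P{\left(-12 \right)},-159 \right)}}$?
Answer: $350622220$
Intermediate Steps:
$F = 123672$ ($F = \left(-4\right) \left(-30918\right) = 123672$)
$P{\left(W \right)} = 4 - W$
$O{\left(Q,x \right)} = \frac{1}{-125 + x^{2}}$
$F + \frac{13933}{O{\left(P{\left(-12 \right)},-159 \right)}} = 123672 + \frac{13933}{\frac{1}{-125 + \left(-159\right)^{2}}} = 123672 + \frac{13933}{\frac{1}{-125 + 25281}} = 123672 + \frac{13933}{\frac{1}{25156}} = 123672 + 13933 \frac{1}{\frac{1}{25156}} = 123672 + 13933 \cdot 25156 = 123672 + 350498548 = 350622220$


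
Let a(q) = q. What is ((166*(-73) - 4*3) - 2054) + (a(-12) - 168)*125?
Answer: -36684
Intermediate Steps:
((166*(-73) - 4*3) - 2054) + (a(-12) - 168)*125 = ((166*(-73) - 4*3) - 2054) + (-12 - 168)*125 = ((-12118 - 12) - 2054) - 180*125 = (-12130 - 2054) - 22500 = -14184 - 22500 = -36684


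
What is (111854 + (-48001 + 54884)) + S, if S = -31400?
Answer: 87337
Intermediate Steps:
(111854 + (-48001 + 54884)) + S = (111854 + (-48001 + 54884)) - 31400 = (111854 + 6883) - 31400 = 118737 - 31400 = 87337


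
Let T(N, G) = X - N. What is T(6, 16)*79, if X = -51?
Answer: -4503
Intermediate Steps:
T(N, G) = -51 - N
T(6, 16)*79 = (-51 - 1*6)*79 = (-51 - 6)*79 = -57*79 = -4503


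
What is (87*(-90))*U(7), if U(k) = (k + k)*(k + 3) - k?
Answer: -1041390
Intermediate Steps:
U(k) = -k + 2*k*(3 + k) (U(k) = (2*k)*(3 + k) - k = 2*k*(3 + k) - k = -k + 2*k*(3 + k))
(87*(-90))*U(7) = (87*(-90))*(7*(5 + 2*7)) = -54810*(5 + 14) = -54810*19 = -7830*133 = -1041390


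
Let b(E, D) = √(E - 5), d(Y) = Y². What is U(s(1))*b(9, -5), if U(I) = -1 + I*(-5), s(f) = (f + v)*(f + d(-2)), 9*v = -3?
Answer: -106/3 ≈ -35.333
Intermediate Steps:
v = -⅓ (v = (⅑)*(-3) = -⅓ ≈ -0.33333)
b(E, D) = √(-5 + E)
s(f) = (4 + f)*(-⅓ + f) (s(f) = (f - ⅓)*(f + (-2)²) = (-⅓ + f)*(f + 4) = (-⅓ + f)*(4 + f) = (4 + f)*(-⅓ + f))
U(I) = -1 - 5*I
U(s(1))*b(9, -5) = (-1 - 5*(-4/3 + 1² + (11/3)*1))*√(-5 + 9) = (-1 - 5*(-4/3 + 1 + 11/3))*√4 = (-1 - 5*10/3)*2 = (-1 - 50/3)*2 = -53/3*2 = -106/3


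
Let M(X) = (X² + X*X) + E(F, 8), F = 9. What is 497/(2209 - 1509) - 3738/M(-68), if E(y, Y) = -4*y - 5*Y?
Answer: 69353/229300 ≈ 0.30246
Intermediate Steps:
E(y, Y) = -5*Y - 4*y
M(X) = -76 + 2*X² (M(X) = (X² + X*X) + (-5*8 - 4*9) = (X² + X²) + (-40 - 36) = 2*X² - 76 = -76 + 2*X²)
497/(2209 - 1509) - 3738/M(-68) = 497/(2209 - 1509) - 3738/(-76 + 2*(-68)²) = 497/700 - 3738/(-76 + 2*4624) = 497*(1/700) - 3738/(-76 + 9248) = 71/100 - 3738/9172 = 71/100 - 3738*1/9172 = 71/100 - 1869/4586 = 69353/229300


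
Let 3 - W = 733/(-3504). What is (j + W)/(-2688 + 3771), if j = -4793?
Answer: -16783427/3794832 ≈ -4.4227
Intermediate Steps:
W = 11245/3504 (W = 3 - 733/(-3504) = 3 - 733*(-1)/3504 = 3 - 1*(-733/3504) = 3 + 733/3504 = 11245/3504 ≈ 3.2092)
(j + W)/(-2688 + 3771) = (-4793 + 11245/3504)/(-2688 + 3771) = -16783427/3504/1083 = -16783427/3504*1/1083 = -16783427/3794832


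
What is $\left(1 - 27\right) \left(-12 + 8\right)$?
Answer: $104$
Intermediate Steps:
$\left(1 - 27\right) \left(-12 + 8\right) = \left(-26\right) \left(-4\right) = 104$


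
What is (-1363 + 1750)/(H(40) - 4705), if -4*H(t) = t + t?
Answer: -43/525 ≈ -0.081905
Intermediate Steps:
H(t) = -t/2 (H(t) = -(t + t)/4 = -t/2)
(-1363 + 1750)/(H(40) - 4705) = (-1363 + 1750)/(-1/2*40 - 4705) = 387/(-20 - 4705) = 387/(-4725) = 387*(-1/4725) = -43/525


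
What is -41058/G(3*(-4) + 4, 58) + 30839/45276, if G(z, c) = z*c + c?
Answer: 133675903/1313004 ≈ 101.81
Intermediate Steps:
G(z, c) = c + c*z (G(z, c) = c*z + c = c + c*z)
-41058/G(3*(-4) + 4, 58) + 30839/45276 = -41058*1/(58*(1 + (3*(-4) + 4))) + 30839/45276 = -41058*1/(58*(1 + (-12 + 4))) + 30839*(1/45276) = -41058*1/(58*(1 - 8)) + 30839/45276 = -41058/(58*(-7)) + 30839/45276 = -41058/(-406) + 30839/45276 = -41058*(-1/406) + 30839/45276 = 20529/203 + 30839/45276 = 133675903/1313004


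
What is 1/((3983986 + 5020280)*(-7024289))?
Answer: -1/63248566616874 ≈ -1.5811e-14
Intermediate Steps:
1/((3983986 + 5020280)*(-7024289)) = -1/7024289/9004266 = (1/9004266)*(-1/7024289) = -1/63248566616874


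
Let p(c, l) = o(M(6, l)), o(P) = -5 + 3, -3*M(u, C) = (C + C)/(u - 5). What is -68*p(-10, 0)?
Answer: 136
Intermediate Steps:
M(u, C) = -2*C/(3*(-5 + u)) (M(u, C) = -(C + C)/(3*(u - 5)) = -2*C/(3*(-5 + u)))
o(P) = -2
p(c, l) = -2
-68*p(-10, 0) = -68*(-2) = 136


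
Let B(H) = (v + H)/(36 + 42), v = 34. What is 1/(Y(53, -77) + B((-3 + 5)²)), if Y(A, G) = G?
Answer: -39/2984 ≈ -0.013070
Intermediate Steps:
B(H) = 17/39 + H/78 (B(H) = (34 + H)/(36 + 42) = (34 + H)/78 = (34 + H)*(1/78) = 17/39 + H/78)
1/(Y(53, -77) + B((-3 + 5)²)) = 1/(-77 + (17/39 + (-3 + 5)²/78)) = 1/(-77 + (17/39 + (1/78)*2²)) = 1/(-77 + (17/39 + (1/78)*4)) = 1/(-77 + (17/39 + 2/39)) = 1/(-77 + 19/39) = 1/(-2984/39) = -39/2984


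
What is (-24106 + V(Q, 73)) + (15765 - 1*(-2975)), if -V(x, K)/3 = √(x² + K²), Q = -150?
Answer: -5366 - 3*√27829 ≈ -5866.5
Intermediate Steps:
V(x, K) = -3*√(K² + x²) (V(x, K) = -3*√(x² + K²) = -3*√(K² + x²))
(-24106 + V(Q, 73)) + (15765 - 1*(-2975)) = (-24106 - 3*√(73² + (-150)²)) + (15765 - 1*(-2975)) = (-24106 - 3*√(5329 + 22500)) + (15765 + 2975) = (-24106 - 3*√27829) + 18740 = -5366 - 3*√27829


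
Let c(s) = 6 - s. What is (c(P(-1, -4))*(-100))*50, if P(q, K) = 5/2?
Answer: -17500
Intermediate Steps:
P(q, K) = 5/2 (P(q, K) = 5*(½) = 5/2)
(c(P(-1, -4))*(-100))*50 = ((6 - 1*5/2)*(-100))*50 = ((6 - 5/2)*(-100))*50 = ((7/2)*(-100))*50 = -350*50 = -17500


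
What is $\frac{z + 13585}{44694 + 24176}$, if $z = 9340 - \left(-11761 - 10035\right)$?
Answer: $\frac{44721}{68870} \approx 0.64935$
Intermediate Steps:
$z = 31136$ ($z = 9340 - \left(-11761 - 10035\right) = 9340 - -21796 = 9340 + 21796 = 31136$)
$\frac{z + 13585}{44694 + 24176} = \frac{31136 + 13585}{44694 + 24176} = \frac{44721}{68870}$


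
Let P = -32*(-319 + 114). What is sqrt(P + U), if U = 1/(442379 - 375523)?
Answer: sqrt(7330348583754)/33428 ≈ 80.994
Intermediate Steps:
U = 1/66856 ≈ 1.4958e-5
P = 6560 (P = -32*(-205) = 6560)
sqrt(P + U) = sqrt(6560 + 1/66856) = sqrt(438575361/66856) = sqrt(7330348583754)/33428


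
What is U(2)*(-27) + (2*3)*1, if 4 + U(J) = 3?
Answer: 33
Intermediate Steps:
U(J) = -1 (U(J) = -4 + 3 = -1)
U(2)*(-27) + (2*3)*1 = -1*(-27) + (2*3)*1 = 27 + 6*1 = 27 + 6 = 33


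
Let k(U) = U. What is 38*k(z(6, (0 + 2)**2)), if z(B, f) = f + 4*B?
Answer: 1064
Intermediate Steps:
38*k(z(6, (0 + 2)**2)) = 38*((0 + 2)**2 + 4*6) = 38*(2**2 + 24) = 38*(4 + 24) = 38*28 = 1064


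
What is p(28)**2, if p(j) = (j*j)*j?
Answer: 481890304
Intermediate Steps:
p(j) = j**3 (p(j) = j**2*j = j**3)
p(28)**2 = (28**3)**2 = 21952**2 = 481890304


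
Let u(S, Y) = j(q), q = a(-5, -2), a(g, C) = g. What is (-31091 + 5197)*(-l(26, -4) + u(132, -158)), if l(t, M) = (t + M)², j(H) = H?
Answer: 12662166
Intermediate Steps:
q = -5
u(S, Y) = -5
l(t, M) = (M + t)²
(-31091 + 5197)*(-l(26, -4) + u(132, -158)) = (-31091 + 5197)*(-(-4 + 26)² - 5) = -25894*(-1*22² - 5) = -25894*(-1*484 - 5) = -25894*(-484 - 5) = -25894*(-489) = 12662166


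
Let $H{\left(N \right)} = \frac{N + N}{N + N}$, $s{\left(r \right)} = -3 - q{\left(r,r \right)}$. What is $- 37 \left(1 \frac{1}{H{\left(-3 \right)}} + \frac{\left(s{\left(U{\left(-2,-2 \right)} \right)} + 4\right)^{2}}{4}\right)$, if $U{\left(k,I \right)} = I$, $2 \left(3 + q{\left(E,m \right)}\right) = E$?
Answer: $- \frac{1073}{4} \approx -268.25$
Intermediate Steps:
$q{\left(E,m \right)} = -3 + \frac{E}{2}$
$s{\left(r \right)} = - \frac{r}{2}$ ($s{\left(r \right)} = -3 - \left(-3 + \frac{r}{2}\right) = - \frac{r}{2}$)
$H{\left(N \right)} = 1$ ($H{\left(N \right)} = \frac{2 N}{2 N} = 2 N \frac{1}{2 N} = 1$)
$- 37 \left(1 \frac{1}{H{\left(-3 \right)}} + \frac{\left(s{\left(U{\left(-2,-2 \right)} \right)} + 4\right)^{2}}{4}\right) = - 37 \left(1 \cdot 1^{-1} + \frac{\left(\left(- \frac{1}{2}\right) \left(-2\right) + 4\right)^{2}}{4}\right) = - 37 \left(1 \cdot 1 + \left(1 + 4\right)^{2} \cdot \frac{1}{4}\right) = - 37 \left(1 + 5^{2} \cdot \frac{1}{4}\right) = - 37 \left(1 + 25 \cdot \frac{1}{4}\right) = - 37 \left(1 + \frac{25}{4}\right) = \left(-37\right) \frac{29}{4} = - \frac{1073}{4}$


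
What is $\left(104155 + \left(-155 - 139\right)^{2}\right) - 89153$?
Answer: $101438$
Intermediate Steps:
$\left(104155 + \left(-155 - 139\right)^{2}\right) - 89153 = \left(104155 + \left(-294\right)^{2}\right) - 89153 = \left(104155 + 86436\right) - 89153 = 190591 - 89153 = 101438$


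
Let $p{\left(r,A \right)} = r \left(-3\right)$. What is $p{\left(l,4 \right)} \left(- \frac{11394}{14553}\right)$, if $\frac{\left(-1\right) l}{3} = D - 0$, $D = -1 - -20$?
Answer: $- \frac{72162}{539} \approx -133.88$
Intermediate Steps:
$D = 19$ ($D = -1 + 20 = 19$)
$l = -57$ ($l = - 3 \left(19 - 0\right) = - 3 \left(19 + 0\right) = \left(-3\right) 19 = -57$)
$p{\left(r,A \right)} = - 3 r$
$p{\left(l,4 \right)} \left(- \frac{11394}{14553}\right) = \left(-3\right) \left(-57\right) \left(- \frac{11394}{14553}\right) = 171 \left(\left(-11394\right) \frac{1}{14553}\right) = 171 \left(- \frac{422}{539}\right) = - \frac{72162}{539}$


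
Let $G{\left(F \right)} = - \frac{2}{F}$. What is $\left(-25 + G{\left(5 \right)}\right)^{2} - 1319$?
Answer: $- \frac{16846}{25} \approx -673.84$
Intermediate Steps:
$\left(-25 + G{\left(5 \right)}\right)^{2} - 1319 = \left(-25 - \frac{2}{5}\right)^{2} - 1319 = \left(- \frac{127}{5}\right)^{2} - 1319 = \frac{16129}{25} - 1319 = - \frac{16846}{25}$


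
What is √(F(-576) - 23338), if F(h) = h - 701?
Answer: 3*I*√2735 ≈ 156.89*I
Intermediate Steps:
F(h) = -701 + h
√(F(-576) - 23338) = √((-701 - 576) - 23338) = √(-1277 - 23338) = √(-24615) = 3*I*√2735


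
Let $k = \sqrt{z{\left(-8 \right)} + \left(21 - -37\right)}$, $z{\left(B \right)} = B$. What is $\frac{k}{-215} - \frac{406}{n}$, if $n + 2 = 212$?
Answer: $- \frac{29}{15} - \frac{\sqrt{2}}{43} \approx -1.9662$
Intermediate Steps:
$n = 210$ ($n = -2 + 212 = 210$)
$k = 5 \sqrt{2}$ ($k = \sqrt{-8 + \left(21 - -37\right)} = \sqrt{-8 + \left(21 + 37\right)} = \sqrt{-8 + 58} = \sqrt{50} = 5 \sqrt{2} \approx 7.0711$)
$\frac{k}{-215} - \frac{406}{n} = \frac{5 \sqrt{2}}{-215} - \frac{406}{210} = 5 \sqrt{2} \left(- \frac{1}{215}\right) - \frac{29}{15} = - \frac{\sqrt{2}}{43} - \frac{29}{15} = - \frac{29}{15} - \frac{\sqrt{2}}{43}$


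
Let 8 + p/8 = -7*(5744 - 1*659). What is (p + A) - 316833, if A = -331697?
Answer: -933354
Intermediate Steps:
p = -284824 (p = -64 + 8*(-7*(5744 - 1*659)) = -64 + 8*(-7*(5744 - 659)) = -64 + 8*(-7*5085) = -64 + 8*(-35595) = -64 - 284760 = -284824)
(p + A) - 316833 = (-284824 - 331697) - 316833 = -616521 - 316833 = -933354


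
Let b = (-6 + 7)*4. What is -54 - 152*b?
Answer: -662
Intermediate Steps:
b = 4 (b = 1*4 = 4)
-54 - 152*b = -54 - 152*4 = -54 - 608 = -662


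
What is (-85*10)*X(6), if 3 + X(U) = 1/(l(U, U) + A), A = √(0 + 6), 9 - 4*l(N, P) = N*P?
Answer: 568650/211 + 13600*√6/633 ≈ 2747.7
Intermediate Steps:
l(N, P) = 9/4 - N*P/4
A = √6 ≈ 2.4495
X(U) = -3 + 1/(9/4 + √6 - U²/4) (X(U) = -3 + 1/((9/4 - U*U/4) + √6) = -3 + 1/((9/4 - U²/4) + √6) = -3 + 1/(9/4 + √6 - U²/4))
(-85*10)*X(6) = (-85*10)*((-23 - 12*√6 + 3*6²)/(9 - 1*6² + 4*√6)) = -850*(-23 - 12*√6 + 3*36)/(9 - 1*36 + 4*√6) = -850*(-23 - 12*√6 + 108)/(9 - 36 + 4*√6) = -850*(85 - 12*√6)/(-27 + 4*√6)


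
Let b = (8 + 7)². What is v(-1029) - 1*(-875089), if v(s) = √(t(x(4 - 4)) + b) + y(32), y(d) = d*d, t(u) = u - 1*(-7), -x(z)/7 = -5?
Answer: 876113 + √267 ≈ 8.7613e+5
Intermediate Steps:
x(z) = 35 (x(z) = -7*(-5) = 35)
t(u) = 7 + u (t(u) = u + 7 = 7 + u)
b = 225 (b = 15² = 225)
y(d) = d²
v(s) = 1024 + √267 (v(s) = √((7 + 35) + 225) + 32² = √(42 + 225) + 1024 = √267 + 1024 = 1024 + √267)
v(-1029) - 1*(-875089) = (1024 + √267) - 1*(-875089) = (1024 + √267) + 875089 = 876113 + √267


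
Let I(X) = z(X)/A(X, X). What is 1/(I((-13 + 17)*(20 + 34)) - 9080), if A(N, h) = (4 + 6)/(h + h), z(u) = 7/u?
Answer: -5/45393 ≈ -0.00011015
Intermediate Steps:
A(N, h) = 5/h (A(N, h) = 10/((2*h)) = 10*(1/(2*h)) = 5/h)
I(X) = 7/5 (I(X) = (7/X)/((5/X)) = (7/X)*(X/5) = 7/5)
1/(I((-13 + 17)*(20 + 34)) - 9080) = 1/(7/5 - 9080) = 1/(-45393/5) = -5/45393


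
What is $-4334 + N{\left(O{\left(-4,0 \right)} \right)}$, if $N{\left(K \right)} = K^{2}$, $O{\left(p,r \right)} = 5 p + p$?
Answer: $-3758$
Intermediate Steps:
$O{\left(p,r \right)} = 6 p$
$-4334 + N{\left(O{\left(-4,0 \right)} \right)} = -4334 + \left(6 \left(-4\right)\right)^{2} = -4334 + \left(-24\right)^{2} = -4334 + 576 = -3758$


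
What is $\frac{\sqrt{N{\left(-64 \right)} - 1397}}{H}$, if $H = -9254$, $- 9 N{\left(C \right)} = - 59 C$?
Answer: $- \frac{i \sqrt{16349}}{27762} \approx - 0.0046057 i$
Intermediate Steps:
$N{\left(C \right)} = \frac{59 C}{9}$ ($N{\left(C \right)} = - \frac{\left(-59\right) C}{9} = \frac{59 C}{9}$)
$\frac{\sqrt{N{\left(-64 \right)} - 1397}}{H} = \frac{\sqrt{\frac{59}{9} \left(-64\right) - 1397}}{-9254} = \sqrt{- \frac{3776}{9} - 1397} \left(- \frac{1}{9254}\right) = \sqrt{- \frac{16349}{9}} \left(- \frac{1}{9254}\right) = \frac{i \sqrt{16349}}{3} \left(- \frac{1}{9254}\right) = - \frac{i \sqrt{16349}}{27762}$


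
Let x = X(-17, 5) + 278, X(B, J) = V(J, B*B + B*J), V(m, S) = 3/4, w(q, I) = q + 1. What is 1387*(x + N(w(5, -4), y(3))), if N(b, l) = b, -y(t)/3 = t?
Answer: 1579793/4 ≈ 3.9495e+5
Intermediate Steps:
y(t) = -3*t
w(q, I) = 1 + q
V(m, S) = ¾ (V(m, S) = 3*(¼) = ¾)
X(B, J) = ¾
x = 1115/4 (x = ¾ + 278 = 1115/4 ≈ 278.75)
1387*(x + N(w(5, -4), y(3))) = 1387*(1115/4 + (1 + 5)) = 1387*(1115/4 + 6) = 1387*(1139/4) = 1579793/4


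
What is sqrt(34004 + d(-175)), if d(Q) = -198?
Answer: sqrt(33806) ≈ 183.86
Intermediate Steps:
sqrt(34004 + d(-175)) = sqrt(34004 - 198) = sqrt(33806)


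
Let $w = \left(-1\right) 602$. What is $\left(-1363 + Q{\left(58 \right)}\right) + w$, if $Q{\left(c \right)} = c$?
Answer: $-1907$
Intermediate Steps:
$w = -602$
$\left(-1363 + Q{\left(58 \right)}\right) + w = \left(-1363 + 58\right) - 602 = -1305 - 602 = -1907$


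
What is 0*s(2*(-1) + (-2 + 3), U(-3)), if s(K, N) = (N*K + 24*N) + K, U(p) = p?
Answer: 0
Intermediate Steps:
s(K, N) = K + 24*N + K*N (s(K, N) = (K*N + 24*N) + K = (24*N + K*N) + K = K + 24*N + K*N)
0*s(2*(-1) + (-2 + 3), U(-3)) = 0*((2*(-1) + (-2 + 3)) + 24*(-3) + (2*(-1) + (-2 + 3))*(-3)) = 0*((-2 + 1) - 72 + (-2 + 1)*(-3)) = 0*(-1 - 72 - 1*(-3)) = 0*(-1 - 72 + 3) = 0*(-70) = 0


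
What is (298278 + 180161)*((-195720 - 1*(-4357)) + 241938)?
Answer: 24197052425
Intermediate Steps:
(298278 + 180161)*((-195720 - 1*(-4357)) + 241938) = 478439*((-195720 + 4357) + 241938) = 478439*(-191363 + 241938) = 478439*50575 = 24197052425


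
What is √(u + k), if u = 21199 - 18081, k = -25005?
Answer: I*√21887 ≈ 147.94*I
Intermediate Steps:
u = 3118
√(u + k) = √(3118 - 25005) = √(-21887) = I*√21887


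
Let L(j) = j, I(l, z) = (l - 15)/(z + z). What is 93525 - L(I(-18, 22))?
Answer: 374103/4 ≈ 93526.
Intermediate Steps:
I(l, z) = (-15 + l)/(2*z) (I(l, z) = (-15 + l)/((2*z)) = (-15 + l)*(1/(2*z)) = (-15 + l)/(2*z))
93525 - L(I(-18, 22)) = 93525 - (-15 - 18)/(2*22) = 93525 - (-33)/(2*22) = 93525 - 1*(-¾) = 93525 + ¾ = 374103/4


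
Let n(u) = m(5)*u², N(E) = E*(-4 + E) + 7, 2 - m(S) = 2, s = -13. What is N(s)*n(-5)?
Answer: 0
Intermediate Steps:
m(S) = 0 (m(S) = 2 - 1*2 = 2 - 2 = 0)
N(E) = 7 + E*(-4 + E)
n(u) = 0 (n(u) = 0*u² = 0)
N(s)*n(-5) = (7 + (-13)² - 4*(-13))*0 = (7 + 169 + 52)*0 = 228*0 = 0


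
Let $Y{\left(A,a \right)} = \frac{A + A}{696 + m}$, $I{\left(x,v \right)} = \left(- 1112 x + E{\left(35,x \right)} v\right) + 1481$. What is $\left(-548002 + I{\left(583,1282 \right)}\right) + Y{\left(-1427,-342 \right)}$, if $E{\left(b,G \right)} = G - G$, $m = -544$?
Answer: $- \frac{90807519}{76} \approx -1.1948 \cdot 10^{6}$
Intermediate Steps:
$E{\left(b,G \right)} = 0$
$I{\left(x,v \right)} = 1481 - 1112 x$ ($I{\left(x,v \right)} = \left(- 1112 x + 0 v\right) + 1481 = \left(- 1112 x + 0\right) + 1481 = - 1112 x + 1481 = 1481 - 1112 x$)
$Y{\left(A,a \right)} = \frac{A}{76}$ ($Y{\left(A,a \right)} = \frac{A + A}{696 - 544} = \frac{2 A}{152} = 2 A \frac{1}{152} = \frac{A}{76}$)
$\left(-548002 + I{\left(583,1282 \right)}\right) + Y{\left(-1427,-342 \right)} = \left(-548002 + \left(1481 - 648296\right)\right) + \frac{1}{76} \left(-1427\right) = \left(-548002 + \left(1481 - 648296\right)\right) - \frac{1427}{76} = \left(-548002 - 646815\right) - \frac{1427}{76} = -1194817 - \frac{1427}{76} = - \frac{90807519}{76}$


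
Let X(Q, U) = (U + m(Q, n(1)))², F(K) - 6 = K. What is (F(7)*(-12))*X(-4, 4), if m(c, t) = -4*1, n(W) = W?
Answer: 0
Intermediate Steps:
F(K) = 6 + K
m(c, t) = -4
X(Q, U) = (-4 + U)² (X(Q, U) = (U - 4)² = (-4 + U)²)
(F(7)*(-12))*X(-4, 4) = ((6 + 7)*(-12))*(-4 + 4)² = (13*(-12))*0² = -156*0 = 0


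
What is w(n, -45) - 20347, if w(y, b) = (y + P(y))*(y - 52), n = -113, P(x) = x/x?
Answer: -1867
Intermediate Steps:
P(x) = 1
w(y, b) = (1 + y)*(-52 + y) (w(y, b) = (y + 1)*(y - 52) = (1 + y)*(-52 + y))
w(n, -45) - 20347 = (-52 + (-113)² - 51*(-113)) - 20347 = (-52 + 12769 + 5763) - 20347 = 18480 - 20347 = -1867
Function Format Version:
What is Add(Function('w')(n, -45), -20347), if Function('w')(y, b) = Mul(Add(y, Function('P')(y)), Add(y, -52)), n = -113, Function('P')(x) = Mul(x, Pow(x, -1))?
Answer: -1867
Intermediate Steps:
Function('P')(x) = 1
Function('w')(y, b) = Mul(Add(1, y), Add(-52, y)) (Function('w')(y, b) = Mul(Add(y, 1), Add(y, -52)) = Mul(Add(1, y), Add(-52, y)))
Add(Function('w')(n, -45), -20347) = Add(Add(-52, Pow(-113, 2), Mul(-51, -113)), -20347) = Add(Add(-52, 12769, 5763), -20347) = Add(18480, -20347) = -1867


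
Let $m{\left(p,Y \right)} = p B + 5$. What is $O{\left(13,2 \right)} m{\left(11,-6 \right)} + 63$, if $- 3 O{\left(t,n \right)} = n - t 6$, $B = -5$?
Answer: $- \frac{3611}{3} \approx -1203.7$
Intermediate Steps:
$m{\left(p,Y \right)} = 5 - 5 p$ ($m{\left(p,Y \right)} = p \left(-5\right) + 5 = - 5 p + 5 = 5 - 5 p$)
$O{\left(t,n \right)} = 2 t - \frac{n}{3}$ ($O{\left(t,n \right)} = - \frac{n - t 6}{3} = - \frac{n - 6 t}{3} = 2 t - \frac{n}{3}$)
$O{\left(13,2 \right)} m{\left(11,-6 \right)} + 63 = \left(2 \cdot 13 - \frac{2}{3}\right) \left(5 - 55\right) + 63 = \left(26 - \frac{2}{3}\right) \left(5 - 55\right) + 63 = \frac{76}{3} \left(-50\right) + 63 = - \frac{3800}{3} + 63 = - \frac{3611}{3}$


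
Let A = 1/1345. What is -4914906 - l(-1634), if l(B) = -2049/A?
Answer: -2159001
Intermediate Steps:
A = 1/1345 ≈ 0.00074349
l(B) = -2755905 (l(B) = -2049/1/1345 = -2049*1345 = -2755905)
-4914906 - l(-1634) = -4914906 - 1*(-2755905) = -4914906 + 2755905 = -2159001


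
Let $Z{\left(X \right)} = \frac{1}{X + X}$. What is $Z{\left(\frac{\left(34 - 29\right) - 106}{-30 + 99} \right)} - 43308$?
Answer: $- \frac{8748285}{202} \approx -43308.0$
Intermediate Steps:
$Z{\left(X \right)} = \frac{1}{2 X}$
$Z{\left(\frac{\left(34 - 29\right) - 106}{-30 + 99} \right)} - 43308 = \frac{1}{2 \frac{\left(34 - 29\right) - 106}{-30 + 99}} - 43308 = \frac{1}{2 \frac{5 - 106}{69}} - 43308 = \frac{1}{2 \left(\left(-101\right) \frac{1}{69}\right)} - 43308 = \frac{1}{2 \left(- \frac{101}{69}\right)} - 43308 = \frac{1}{2} \left(- \frac{69}{101}\right) - 43308 = - \frac{69}{202} - 43308 = - \frac{8748285}{202}$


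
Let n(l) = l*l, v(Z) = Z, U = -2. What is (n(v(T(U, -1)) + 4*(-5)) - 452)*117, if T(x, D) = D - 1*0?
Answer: -1287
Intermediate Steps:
T(x, D) = D (T(x, D) = D + 0 = D)
n(l) = l²
(n(v(T(U, -1)) + 4*(-5)) - 452)*117 = ((-1 + 4*(-5))² - 452)*117 = ((-1 - 20)² - 452)*117 = ((-21)² - 452)*117 = (441 - 452)*117 = -11*117 = -1287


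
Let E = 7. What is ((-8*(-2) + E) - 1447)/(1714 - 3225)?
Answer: 1424/1511 ≈ 0.94242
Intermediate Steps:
((-8*(-2) + E) - 1447)/(1714 - 3225) = ((-8*(-2) + 7) - 1447)/(1714 - 3225) = ((16 + 7) - 1447)/(-1511) = (23 - 1447)*(-1/1511) = -1424*(-1/1511) = 1424/1511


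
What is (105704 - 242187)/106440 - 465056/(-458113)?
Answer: -13024075939/48761547720 ≈ -0.26710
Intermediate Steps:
(105704 - 242187)/106440 - 465056/(-458113) = -136483*1/106440 - 465056*(-1/458113) = -136483/106440 + 465056/458113 = -13024075939/48761547720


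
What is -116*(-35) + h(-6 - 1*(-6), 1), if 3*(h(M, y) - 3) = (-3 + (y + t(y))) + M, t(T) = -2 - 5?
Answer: 4060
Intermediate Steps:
t(T) = -7
h(M, y) = -1/3 + M/3 + y/3 (h(M, y) = 3 + ((-3 + (y - 7)) + M)/3 = 3 + ((-3 + (-7 + y)) + M)/3 = 3 + ((-10 + y) + M)/3 = 3 + (-10 + M + y)/3 = 3 + (-10/3 + M/3 + y/3) = -1/3 + M/3 + y/3)
-116*(-35) + h(-6 - 1*(-6), 1) = -116*(-35) + (-1/3 + (-6 - 1*(-6))/3 + (1/3)*1) = 4060 + (-1/3 + (-6 + 6)/3 + 1/3) = 4060 + (-1/3 + (1/3)*0 + 1/3) = 4060 + (-1/3 + 0 + 1/3) = 4060 + 0 = 4060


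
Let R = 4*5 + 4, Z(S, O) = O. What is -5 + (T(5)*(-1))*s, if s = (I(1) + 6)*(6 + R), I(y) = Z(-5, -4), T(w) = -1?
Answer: 55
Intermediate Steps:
I(y) = -4
R = 24 (R = 20 + 4 = 24)
s = 60 (s = (-4 + 6)*(6 + 24) = 2*30 = 60)
-5 + (T(5)*(-1))*s = -5 - 1*(-1)*60 = -5 + 1*60 = -5 + 60 = 55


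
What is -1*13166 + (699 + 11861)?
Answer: -606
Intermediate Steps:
-1*13166 + (699 + 11861) = -13166 + 12560 = -606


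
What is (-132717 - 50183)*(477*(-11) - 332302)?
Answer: 61737712100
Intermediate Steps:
(-132717 - 50183)*(477*(-11) - 332302) = -182900*(-5247 - 332302) = -182900*(-337549) = 61737712100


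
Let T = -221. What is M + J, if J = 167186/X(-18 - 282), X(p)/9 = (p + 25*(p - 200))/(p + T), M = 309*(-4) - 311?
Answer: -45555247/57600 ≈ -790.89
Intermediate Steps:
M = -1547 (M = -1236 - 311 = -1547)
X(p) = 9*(-5000 + 26*p)/(-221 + p) (X(p) = 9*((p + 25*(p - 200))/(p - 221)) = 9*((p + 25*(-200 + p))/(-221 + p)) = 9*((p + (-5000 + 25*p))/(-221 + p)) = 9*((-5000 + 26*p)/(-221 + p)) = 9*(-5000 + 26*p)/(-221 + p))
J = 43551953/57600 (J = 167186/((18*(-2500 + 13*(-18 - 282))/(-221 + (-18 - 282)))) = 167186/((18*(-2500 + 13*(-300))/(-221 - 300))) = 167186/((18*(-2500 - 3900)/(-521))) = 167186/((18*(-1/521)*(-6400))) = 167186/(115200/521) = 167186*(521/115200) = 43551953/57600 ≈ 756.11)
M + J = -1547 + 43551953/57600 = -45555247/57600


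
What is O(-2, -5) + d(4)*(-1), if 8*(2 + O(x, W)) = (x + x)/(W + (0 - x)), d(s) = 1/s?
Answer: -25/12 ≈ -2.0833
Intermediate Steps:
O(x, W) = -2 + x/(4*(W - x)) (O(x, W) = -2 + ((x + x)/(W + (0 - x)))/8 = -2 + ((2*x)/(W - x))/8 = -2 + (2*x/(W - x))/8 = -2 + x/(4*(W - x)))
O(-2, -5) + d(4)*(-1) = (-2*(-5) + (9/4)*(-2))/(-5 - 1*(-2)) - 1/4 = (10 - 9/2)/(-5 + 2) + (1/4)*(-1) = (11/2)/(-3) - 1/4 = -1/3*11/2 - 1/4 = -11/6 - 1/4 = -25/12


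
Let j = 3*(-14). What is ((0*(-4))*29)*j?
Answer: 0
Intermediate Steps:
j = -42
((0*(-4))*29)*j = ((0*(-4))*29)*(-42) = (0*29)*(-42) = 0*(-42) = 0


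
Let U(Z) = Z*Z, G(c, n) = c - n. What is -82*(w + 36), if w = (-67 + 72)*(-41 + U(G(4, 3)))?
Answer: 13448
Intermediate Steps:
U(Z) = Z²
w = -200 (w = (-67 + 72)*(-41 + (4 - 1*3)²) = 5*(-41 + (4 - 3)²) = 5*(-41 + 1²) = 5*(-41 + 1) = 5*(-40) = -200)
-82*(w + 36) = -82*(-200 + 36) = -82*(-164) = 13448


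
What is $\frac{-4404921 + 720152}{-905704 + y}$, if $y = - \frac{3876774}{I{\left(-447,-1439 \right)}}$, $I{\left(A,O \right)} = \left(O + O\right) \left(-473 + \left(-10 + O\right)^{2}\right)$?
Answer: $\frac{11130379763480648}{2735810431036781} \approx 4.0684$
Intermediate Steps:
$I{\left(A,O \right)} = 2 O \left(-473 + \left(-10 + O\right)^{2}\right)$
$y = \frac{1938387}{3020645192}$ ($y = - \frac{3876774}{2 \left(-1439\right) \left(-473 + \left(-10 - 1439\right)^{2}\right)} = - \frac{3876774}{2 \left(-1439\right) \left(-473 + \left(-1449\right)^{2}\right)} = - \frac{3876774}{2 \left(-1439\right) \left(-473 + 2099601\right)} = - \frac{3876774}{2 \left(-1439\right) 2099128} = - \frac{3876774}{-6041290384} = \left(-3876774\right) \left(- \frac{1}{6041290384}\right) = \frac{1938387}{3020645192} \approx 0.00064171$)
$\frac{-4404921 + 720152}{-905704 + y} = \frac{-4404921 + 720152}{-905704 + \frac{1938387}{3020645192}} = - \frac{3684769}{- \frac{2735810431036781}{3020645192}} = \left(-3684769\right) \left(- \frac{3020645192}{2735810431036781}\right) = \frac{11130379763480648}{2735810431036781}$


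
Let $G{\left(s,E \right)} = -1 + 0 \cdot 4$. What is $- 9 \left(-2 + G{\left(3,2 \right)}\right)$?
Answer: $27$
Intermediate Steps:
$G{\left(s,E \right)} = -1$ ($G{\left(s,E \right)} = -1 + 0 = -1$)
$- 9 \left(-2 + G{\left(3,2 \right)}\right) = - 9 \left(-2 - 1\right) = \left(-9\right) \left(-3\right) = 27$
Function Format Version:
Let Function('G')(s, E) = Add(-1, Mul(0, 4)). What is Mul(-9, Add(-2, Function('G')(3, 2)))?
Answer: 27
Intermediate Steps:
Function('G')(s, E) = -1 (Function('G')(s, E) = Add(-1, 0) = -1)
Mul(-9, Add(-2, Function('G')(3, 2))) = Mul(-9, Add(-2, -1)) = Mul(-9, -3) = 27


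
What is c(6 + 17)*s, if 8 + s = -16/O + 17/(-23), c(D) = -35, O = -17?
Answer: 106715/391 ≈ 272.93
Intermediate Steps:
s = -3049/391 (s = -8 + (-16/(-17) + 17/(-23)) = -8 + (-16*(-1/17) + 17*(-1/23)) = -8 + (16/17 - 17/23) = -8 + 79/391 = -3049/391 ≈ -7.7980)
c(6 + 17)*s = -35*(-3049/391) = 106715/391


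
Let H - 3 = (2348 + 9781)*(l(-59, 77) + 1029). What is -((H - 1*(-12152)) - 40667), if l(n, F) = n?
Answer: -11736618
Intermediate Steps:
H = 11765133 (H = 3 + (2348 + 9781)*(-59 + 1029) = 3 + 12129*970 = 3 + 11765130 = 11765133)
-((H - 1*(-12152)) - 40667) = -((11765133 - 1*(-12152)) - 40667) = -((11765133 + 12152) - 40667) = -(11777285 - 40667) = -1*11736618 = -11736618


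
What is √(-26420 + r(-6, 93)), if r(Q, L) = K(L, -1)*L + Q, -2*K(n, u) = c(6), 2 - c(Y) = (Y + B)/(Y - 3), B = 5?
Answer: I*√105394/2 ≈ 162.32*I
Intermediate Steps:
c(Y) = 2 - (5 + Y)/(-3 + Y) (c(Y) = 2 - (Y + 5)/(Y - 3) = 2 - (5 + Y)/(-3 + Y))
K(n, u) = ⅚ (K(n, u) = -(-11 + 6)/(2*(-3 + 6)) = -(-5)/(2*3) = -(-5)/6 = -½*(-5/3) = ⅚)
r(Q, L) = Q + 5*L/6 (r(Q, L) = 5*L/6 + Q = Q + 5*L/6)
√(-26420 + r(-6, 93)) = √(-26420 + (-6 + (⅚)*93)) = √(-26420 + (-6 + 155/2)) = √(-26420 + 143/2) = √(-52697/2) = I*√105394/2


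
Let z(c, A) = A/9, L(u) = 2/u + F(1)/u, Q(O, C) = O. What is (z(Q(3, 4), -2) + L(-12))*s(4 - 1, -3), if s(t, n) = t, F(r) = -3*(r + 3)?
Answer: 11/6 ≈ 1.8333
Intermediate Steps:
F(r) = -9 - 3*r (F(r) = -3*(3 + r) = -9 - 3*r)
L(u) = -10/u (L(u) = 2/u + (-9 - 3*1)/u = 2/u + (-9 - 3)/u = 2/u - 12/u = -10/u)
z(c, A) = A/9 (z(c, A) = A*(1/9) = A/9)
(z(Q(3, 4), -2) + L(-12))*s(4 - 1, -3) = ((1/9)*(-2) - 10/(-12))*(4 - 1) = (-2/9 - 10*(-1/12))*3 = (-2/9 + 5/6)*3 = (11/18)*3 = 11/6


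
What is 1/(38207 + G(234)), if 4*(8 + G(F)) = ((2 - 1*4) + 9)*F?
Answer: 2/77217 ≈ 2.5901e-5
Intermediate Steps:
G(F) = -8 + 7*F/4 (G(F) = -8 + (((2 - 1*4) + 9)*F)/4 = -8 + (((2 - 4) + 9)*F)/4 = -8 + ((-2 + 9)*F)/4 = -8 + (7*F)/4 = -8 + 7*F/4)
1/(38207 + G(234)) = 1/(38207 + (-8 + (7/4)*234)) = 1/(38207 + (-8 + 819/2)) = 1/(38207 + 803/2) = 1/(77217/2) = 2/77217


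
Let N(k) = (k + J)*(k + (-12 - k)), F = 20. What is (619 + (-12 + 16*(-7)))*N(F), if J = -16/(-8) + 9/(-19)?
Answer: -2429460/19 ≈ -1.2787e+5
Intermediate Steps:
J = 29/19 (J = -16*(-1/8) + 9*(-1/19) = 2 - 9/19 = 29/19 ≈ 1.5263)
N(k) = -348/19 - 12*k (N(k) = (k + 29/19)*(k + (-12 - k)) = (29/19 + k)*(-12) = -348/19 - 12*k)
(619 + (-12 + 16*(-7)))*N(F) = (619 + (-12 + 16*(-7)))*(-348/19 - 12*20) = (619 + (-12 - 112))*(-348/19 - 240) = (619 - 124)*(-4908/19) = 495*(-4908/19) = -2429460/19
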